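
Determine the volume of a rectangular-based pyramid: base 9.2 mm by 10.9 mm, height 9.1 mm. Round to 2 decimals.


Shape: rectangular pyramid
Base: 9.2 mm x 10.9 mm, Height h = 9.1 mm
Formula: V = (1/3) * base_area * h
base_area = 9.2 * 10.9 = 100.28
base_area * h = 100.28 * 9.1 = 912.548
V = 912.548 / 3
V = 304.18
304.18 mm^3


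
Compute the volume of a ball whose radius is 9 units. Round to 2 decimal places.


Shape: sphere
Radius r = 9 units
Formula: V = (4/3) * pi * r^3
r^3 = 729
(4/3) * 729 = 972
V = 972 * pi
V = 3053.63
3053.63 units^3


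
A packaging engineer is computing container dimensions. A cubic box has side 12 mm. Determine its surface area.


Shape: cube
Side s = 12 mm
A cube has 6 square faces.
Formula: SA = 6 * s^2
s^2 = 144
SA = 6 * 144
SA = 864
864 mm^2


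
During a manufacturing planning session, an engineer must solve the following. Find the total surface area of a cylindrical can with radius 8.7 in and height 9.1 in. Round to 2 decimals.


Shape: closed cylinder
Radius r = 8.7 in, Height h = 9.1 in
Formula: SA = 2*pi*r^2 + 2*pi*r*h = 2*pi*r*(r + h)
r + h = 17.8
2 * r * (r + h) = 2 * 8.7 * 17.8 = 309.72
SA = 309.72 * pi
SA = 973.01
973.01 in^2


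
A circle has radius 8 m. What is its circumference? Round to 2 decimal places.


Shape: circle
Radius r = 8 m
Formula: C = 2 * pi * r
C = 2 * pi * 8
C = 16 * pi
C = 50.27
50.27 m


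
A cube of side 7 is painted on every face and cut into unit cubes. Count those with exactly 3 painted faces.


Large cube: 7 x 7 x 7, cut into unit cubes.
Cubes with 3 painted faces are at the corners. A cube always has 8 corners.
Count = 8
8 unit cubes


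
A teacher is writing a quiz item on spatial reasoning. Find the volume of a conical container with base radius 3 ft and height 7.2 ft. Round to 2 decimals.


Shape: cone
Radius r = 3 ft, Height h = 7.2 ft
Formula: V = (1/3) * pi * r^2 * h
r^2 = 9
pi * r^2 * h = pi * 9 * 7.2 = 64.8 * pi
V = 64.8 * pi / 3
V = 67.86
67.86 ft^3


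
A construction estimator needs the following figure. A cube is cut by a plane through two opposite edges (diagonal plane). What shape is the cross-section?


Solid: cube
Cutting plane: through two opposite edges (diagonal plane)
Visualize the intersection of the plane with the solid's surface.
The boundary of the cut region is a rectangle.
rectangle


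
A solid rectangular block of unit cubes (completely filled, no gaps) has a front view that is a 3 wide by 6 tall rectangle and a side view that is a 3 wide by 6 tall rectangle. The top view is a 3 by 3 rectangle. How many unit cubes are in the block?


Orthographic views of a solid rectangular block:
Front view 3 x 6 -> length = 3, height = 6
Side view 3 x 6 -> width = 3, height = 6 (consistent)
Top view 3 x 3 -> confirms length = 3, width = 3
The block is 3 x 3 x 6.
Total unit cubes = 3 * 3 * 6 = 54
54 unit cubes


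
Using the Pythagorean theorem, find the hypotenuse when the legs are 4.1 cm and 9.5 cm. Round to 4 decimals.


Shape: right triangle
Legs a = 4.1 cm, b = 9.5 cm
Formula: c = sqrt(a^2 + b^2)
a^2 = 16.81, b^2 = 90.25
a^2 + b^2 = 107.06
c = sqrt(107.06)
c = 10.347
10.347 cm


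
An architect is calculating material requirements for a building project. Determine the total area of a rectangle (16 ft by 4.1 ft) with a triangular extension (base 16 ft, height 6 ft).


Composite shape: rectangle + triangle
Rectangle area = 16 * 4.1 = 65.6
Triangle area = 0.5 * 16 * 6 = 48
Total = 65.6 + 48
Total = 113.6
113.6 ft^2


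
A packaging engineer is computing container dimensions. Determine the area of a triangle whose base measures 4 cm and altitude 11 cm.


Shape: triangle
Base b = 4 cm, Height h = 11 cm
Formula: A = (1/2) * b * h
A = 0.5 * 4 * 11
A = 0.5 * 44
A = 22
22 cm^2


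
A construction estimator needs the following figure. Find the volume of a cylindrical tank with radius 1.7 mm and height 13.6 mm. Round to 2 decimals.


Shape: cylinder
Radius r = 1.7 mm, Height h = 13.6 mm
Formula: V = pi * r^2 * h
r^2 = 2.89
V = pi * 2.89 * 13.6
V = 39.304 * pi
V = 123.48
123.48 mm^3


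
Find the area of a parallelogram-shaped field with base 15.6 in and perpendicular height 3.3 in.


Shape: parallelogram
Base b = 15.6 in, Height h = 3.3 in
Formula: A = b * h
A = 15.6 * 3.3
A = 51.48
51.48 in^2


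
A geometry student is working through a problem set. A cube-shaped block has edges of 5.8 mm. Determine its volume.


Shape: cube
Side s = 5.8 mm
Formula: V = s^3
V = 5.8 * 5.8 * 5.8
V = 33.64 * 5.8
V = 195.112
195.112 mm^3


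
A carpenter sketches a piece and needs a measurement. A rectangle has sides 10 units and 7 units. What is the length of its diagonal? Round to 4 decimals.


Shape: rectangle (diagonal via Pythagoras)
Sides: 10 units and 7 units
Formula: d = sqrt(l^2 + w^2)
l^2 = 100, w^2 = 49
l^2 + w^2 = 149
d = sqrt(149)
d = 12.2066
12.2066 units


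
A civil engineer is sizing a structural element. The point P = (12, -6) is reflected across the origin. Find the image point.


Transformation: reflection
Original point: (12, -6)
Rule for reflection through the origin: (x, y) -> (-x, -y)
Apply: (12, -6) -> (-12, 6)
(-12, 6)


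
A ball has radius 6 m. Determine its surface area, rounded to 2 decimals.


Shape: sphere
Radius r = 6 m
Formula: SA = 4 * pi * r^2
r^2 = 36
SA = 4 * pi * 36
SA = 144 * pi
SA = 452.39
452.39 m^2


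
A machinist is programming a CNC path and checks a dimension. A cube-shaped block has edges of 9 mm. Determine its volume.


Shape: cube
Side s = 9 mm
Formula: V = s^3
V = 9 * 9 * 9
V = 81 * 9
V = 729
729 mm^3


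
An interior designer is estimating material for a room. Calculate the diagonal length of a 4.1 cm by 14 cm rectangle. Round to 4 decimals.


Shape: rectangle (diagonal via Pythagoras)
Sides: 4.1 cm and 14 cm
Formula: d = sqrt(l^2 + w^2)
l^2 = 16.81, w^2 = 196
l^2 + w^2 = 212.81
d = sqrt(212.81)
d = 14.588
14.588 cm


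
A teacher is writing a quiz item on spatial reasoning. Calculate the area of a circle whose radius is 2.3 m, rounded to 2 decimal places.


Shape: circle
Radius r = 2.3 m
Formula: A = pi * r^2
r^2 = 2.3^2 = 5.29
A = pi * 5.29
A = 16.62
16.62 m^2


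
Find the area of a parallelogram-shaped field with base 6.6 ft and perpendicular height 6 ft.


Shape: parallelogram
Base b = 6.6 ft, Height h = 6 ft
Formula: A = b * h
A = 6.6 * 6
A = 39.6
39.6 ft^2


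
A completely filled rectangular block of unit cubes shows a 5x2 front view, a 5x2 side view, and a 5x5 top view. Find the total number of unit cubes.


Orthographic views of a solid rectangular block:
Front view 5 x 2 -> length = 5, height = 2
Side view 5 x 2 -> width = 5, height = 2 (consistent)
Top view 5 x 5 -> confirms length = 5, width = 5
The block is 5 x 5 x 2.
Total unit cubes = 5 * 5 * 2 = 50
50 unit cubes


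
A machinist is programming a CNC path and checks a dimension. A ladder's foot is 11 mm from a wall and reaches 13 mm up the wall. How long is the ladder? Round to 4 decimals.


Shape: right triangle
Legs a = 11 mm, b = 13 mm
Formula: c = sqrt(a^2 + b^2)
a^2 = 121, b^2 = 169
a^2 + b^2 = 290
c = sqrt(290)
c = 17.0294
17.0294 mm


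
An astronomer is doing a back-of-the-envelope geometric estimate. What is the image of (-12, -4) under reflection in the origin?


Transformation: reflection
Original point: (-12, -4)
Rule for reflection through the origin: (x, y) -> (-x, -y)
Apply: (-12, -4) -> (12, 4)
(12, 4)


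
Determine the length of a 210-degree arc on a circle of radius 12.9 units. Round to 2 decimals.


Shape: circular arc
Radius r = 12.9 units, Angle = 210 degrees
Formula: L = (angle/360) * 2 * pi * r
2 * pi * r = 25.8 * pi
L = (210/360) * 25.8 * pi
L = 15.05 * pi
L = 47.28
47.28 units


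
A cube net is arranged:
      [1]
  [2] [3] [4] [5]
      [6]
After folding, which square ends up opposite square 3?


Net: cross layout. Take square 3 as the base (bottom).
Fold the four squares in the horizontal row up around 3: 2 -> left, 4 -> right, 5 wraps to the top.
Fold 1 and 6 up from 3: 1 -> back, 6 -> front.
Opposite pairs are therefore: (1, 6), (2, 4), (3, 5).
Face 3 is opposite face 5.
face 5


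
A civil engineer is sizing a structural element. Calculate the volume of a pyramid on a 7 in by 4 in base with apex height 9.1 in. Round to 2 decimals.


Shape: rectangular pyramid
Base: 7 in x 4 in, Height h = 9.1 in
Formula: V = (1/3) * base_area * h
base_area = 7 * 4 = 28
base_area * h = 28 * 9.1 = 254.8
V = 254.8 / 3
V = 84.93
84.93 in^3


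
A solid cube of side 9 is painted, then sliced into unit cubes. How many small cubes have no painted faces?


Large cube: 9 x 9 x 9, cut into unit cubes.
n = 9, so n - 2 = 7
Unpainted cubes form the interior (n - 2)^3 block.
(n - 2)^3 = 7^3 = 343
343 unit cubes


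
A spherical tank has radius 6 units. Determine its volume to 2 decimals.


Shape: sphere
Radius r = 6 units
Formula: V = (4/3) * pi * r^3
r^3 = 216
(4/3) * 216 = 288
V = 288 * pi
V = 904.78
904.78 units^3


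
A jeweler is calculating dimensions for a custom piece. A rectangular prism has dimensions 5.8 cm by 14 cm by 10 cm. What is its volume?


Shape: rectangular prism
l = 5.8 cm, w = 14 cm, h = 10 cm
Formula: V = l * w * h
V = 5.8 * 14 * 10
V = 81.2 * 10
V = 812
812 cm^3


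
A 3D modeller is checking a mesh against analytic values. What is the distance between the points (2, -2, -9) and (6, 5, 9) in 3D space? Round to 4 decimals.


3D distance between two points
P1 = (2, -2, -9), P2 = (6, 5, 9)
Formula: d = sqrt((x2-x1)^2 + (y2-y1)^2 + (z2-z1)^2)
dx = 6 - 2 = 4
dy = 5 - -2 = 7
dz = 9 - -9 = 18
dx^2 + dy^2 + dz^2 = 16 + 49 + 324 = 389
d = sqrt(389)
d = 19.7231
19.7231 units


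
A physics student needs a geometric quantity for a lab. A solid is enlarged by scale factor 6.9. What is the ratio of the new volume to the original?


Linear scale factor k = 6.9
Rule: under a linear scaling by k, volumes scale by k^3.
k^3 = 6.9 * 6.9 * 6.9
k^3 = 47.61 * 6.9
k^3 = 328.509
Volume scales by a factor of 328.509.
328.509 (dimensionless)


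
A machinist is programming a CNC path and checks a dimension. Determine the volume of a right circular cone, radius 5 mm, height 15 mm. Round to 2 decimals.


Shape: cone
Radius r = 5 mm, Height h = 15 mm
Formula: V = (1/3) * pi * r^2 * h
r^2 = 25
pi * r^2 * h = pi * 25 * 15 = 375 * pi
V = 375 * pi / 3
V = 392.7
392.7 mm^3


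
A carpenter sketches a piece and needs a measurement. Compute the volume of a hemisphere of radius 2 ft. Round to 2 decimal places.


Shape: hemisphere (half of a sphere)
Radius r = 2 ft
Formula: V = (1/2) * (4/3) * pi * r^3 = (2/3) * pi * r^3
r^3 = 8
(2/3) * 8 = 5.333333
V = 5.333333 * pi
V = 16.76
16.76 ft^3


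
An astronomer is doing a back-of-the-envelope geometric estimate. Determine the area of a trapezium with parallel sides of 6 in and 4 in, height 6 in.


Shape: trapezoid
Parallel sides a = 6 in, b = 4 in; Height h = 6 in
Formula: A = (a + b) * h / 2
a + b = 6 + 4 = 10
A = 10 * 6 / 2
A = 60 / 2
A = 30
30 in^2


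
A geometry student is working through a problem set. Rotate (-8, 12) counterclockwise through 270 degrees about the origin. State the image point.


Transformation: rotation about the origin
Original point: (-8, 12)
Rule for 270 deg counterclockwise: (x, y) -> (y, -x)
Apply: (-8, 12) -> (12, 8)
(12, 8)


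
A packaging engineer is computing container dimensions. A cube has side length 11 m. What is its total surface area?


Shape: cube
Side s = 11 m
A cube has 6 square faces.
Formula: SA = 6 * s^2
s^2 = 121
SA = 6 * 121
SA = 726
726 m^2


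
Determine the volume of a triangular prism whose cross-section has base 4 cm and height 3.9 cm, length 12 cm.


Shape: triangular prism
Triangle base = 4 cm, triangle height = 3.9 cm, prism length L = 12 cm
Formula: V = (1/2 * b * h_tri) * L
Cross-section area = 0.5 * 4 * 3.9 = 7.8
V = 7.8 * 12
V = 93.6
93.6 cm^3


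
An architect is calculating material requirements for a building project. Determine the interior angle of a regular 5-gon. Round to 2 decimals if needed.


Shape: regular pentagon (5 sides)
Formula: interior angle = (n - 2) * 180 / n
(n - 2) = 3
(n - 2) * 180 = 540
angle = 540 / 5
angle = 108
108 degrees


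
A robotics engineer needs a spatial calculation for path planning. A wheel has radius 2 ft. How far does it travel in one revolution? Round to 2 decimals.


Shape: circle
Radius r = 2 ft
Formula: C = 2 * pi * r
C = 2 * pi * 2
C = 4 * pi
C = 12.57
12.57 ft


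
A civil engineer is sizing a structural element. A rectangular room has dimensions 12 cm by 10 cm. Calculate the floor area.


Shape: rectangle
Length l = 12 cm, Width w = 10 cm
Formula: A = l * w
A = 12 * 10
A = 120
120 cm^2


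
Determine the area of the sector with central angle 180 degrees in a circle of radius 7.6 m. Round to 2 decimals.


Shape: circular sector
Radius r = 7.6 m, Angle = 180 degrees
Formula: A = (angle/360) * pi * r^2
r^2 = 57.76
Fraction of circle = 180/360
A = (180/360) * pi * 57.76
A = 28.88 * pi
A = 90.73
90.73 m^2


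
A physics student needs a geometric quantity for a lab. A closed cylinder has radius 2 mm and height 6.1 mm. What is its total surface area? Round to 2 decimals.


Shape: closed cylinder
Radius r = 2 mm, Height h = 6.1 mm
Formula: SA = 2*pi*r^2 + 2*pi*r*h = 2*pi*r*(r + h)
r + h = 8.1
2 * r * (r + h) = 2 * 2 * 8.1 = 32.4
SA = 32.4 * pi
SA = 101.79
101.79 mm^2


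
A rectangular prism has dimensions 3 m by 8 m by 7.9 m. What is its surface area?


Shape: rectangular prism
l = 3 m, w = 8 m, h = 7.9 m
Formula: SA = 2(lw + lh + wh)
lw = 24, lh = 23.7, wh = 63.2
lw + lh + wh = 110.9
SA = 2 * 110.9
SA = 221.8
221.8 m^2


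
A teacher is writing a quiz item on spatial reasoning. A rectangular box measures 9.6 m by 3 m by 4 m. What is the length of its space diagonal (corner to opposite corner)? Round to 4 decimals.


Shape: rectangular box (space diagonal)
l = 9.6 m, w = 3 m, h = 4 m
Visualize: the diagonal of the base, then a right triangle with that diagonal and the height.
Formula: d = sqrt(l^2 + w^2 + h^2)
l^2 + w^2 + h^2 = 92.16 + 9 + 16 = 117.16
d = sqrt(117.16)
d = 10.824
10.824 m


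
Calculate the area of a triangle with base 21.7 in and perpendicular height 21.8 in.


Shape: triangle
Base b = 21.7 in, Height h = 21.8 in
Formula: A = (1/2) * b * h
A = 0.5 * 21.7 * 21.8
A = 0.5 * 473.06
A = 236.53
236.53 in^2


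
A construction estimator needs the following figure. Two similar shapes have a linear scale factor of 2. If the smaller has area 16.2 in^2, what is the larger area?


Linear scale factor k = 2
Original area = 16.2 in^2
Rule: under a linear scaling by k, areas scale by k^2.
k^2 = 2^2 = 4
New area = 16.2 * 4
New area = 64.8
64.8 in^2


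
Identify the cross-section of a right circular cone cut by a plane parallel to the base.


Solid: right circular cone
Cutting plane: parallel to the base
Visualize the intersection of the plane with the solid's surface.
The boundary of the cut region is a circle.
circle


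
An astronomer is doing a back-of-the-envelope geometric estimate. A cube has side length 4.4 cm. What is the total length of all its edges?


Shape: cube
Side s = 4.4 cm
A cube has 12 edges, all equal.
Formula: total edge length = 12 * s
Total = 12 * 4.4
Total = 52.8
52.8 cm


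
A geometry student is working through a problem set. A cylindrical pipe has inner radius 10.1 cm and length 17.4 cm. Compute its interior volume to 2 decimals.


Shape: cylinder
Radius r = 10.1 cm, Height h = 17.4 cm
Formula: V = pi * r^2 * h
r^2 = 102.01
V = pi * 102.01 * 17.4
V = 1774.974 * pi
V = 5576.25
5576.25 cm^3


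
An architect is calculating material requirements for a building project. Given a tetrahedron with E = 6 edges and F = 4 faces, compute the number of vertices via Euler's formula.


Polyhedron: tetrahedron
Euler's formula for convex polyhedra: V - E + F = 2
Given: E = 6 edges and F = 4 faces
Solve for V:
V = 2 + E - F = 2 + 6 - 4 = 4
4 vertices


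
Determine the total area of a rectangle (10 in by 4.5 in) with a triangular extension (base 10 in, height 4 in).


Composite shape: rectangle + triangle
Rectangle area = 10 * 4.5 = 45
Triangle area = 0.5 * 10 * 4 = 20
Total = 45 + 20
Total = 65
65 in^2


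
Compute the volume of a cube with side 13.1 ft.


Shape: cube
Side s = 13.1 ft
Formula: V = s^3
V = 13.1 * 13.1 * 13.1
V = 171.61 * 13.1
V = 2248.091
2248.091 ft^3


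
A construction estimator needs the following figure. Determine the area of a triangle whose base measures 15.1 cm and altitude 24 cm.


Shape: triangle
Base b = 15.1 cm, Height h = 24 cm
Formula: A = (1/2) * b * h
A = 0.5 * 15.1 * 24
A = 0.5 * 362.4
A = 181.2
181.2 cm^2


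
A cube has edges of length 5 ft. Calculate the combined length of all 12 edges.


Shape: cube
Side s = 5 ft
A cube has 12 edges, all equal.
Formula: total edge length = 12 * s
Total = 12 * 5
Total = 60
60 ft


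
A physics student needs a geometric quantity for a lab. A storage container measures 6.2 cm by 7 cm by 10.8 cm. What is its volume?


Shape: rectangular prism
l = 6.2 cm, w = 7 cm, h = 10.8 cm
Formula: V = l * w * h
V = 6.2 * 7 * 10.8
V = 43.4 * 10.8
V = 468.72
468.72 cm^3


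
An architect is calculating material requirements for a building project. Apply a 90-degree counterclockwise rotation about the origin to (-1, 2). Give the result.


Transformation: rotation about the origin
Original point: (-1, 2)
Rule for 90 deg counterclockwise: (x, y) -> (-y, x)
Apply: (-1, 2) -> (-2, -1)
(-2, -1)


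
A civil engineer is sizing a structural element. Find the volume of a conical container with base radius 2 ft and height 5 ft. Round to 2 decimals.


Shape: cone
Radius r = 2 ft, Height h = 5 ft
Formula: V = (1/3) * pi * r^2 * h
r^2 = 4
pi * r^2 * h = pi * 4 * 5 = 20 * pi
V = 20 * pi / 3
V = 20.94
20.94 ft^3


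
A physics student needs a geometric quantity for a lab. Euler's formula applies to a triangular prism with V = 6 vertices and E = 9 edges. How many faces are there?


Polyhedron: triangular prism
Euler's formula for convex polyhedra: V - E + F = 2
Given: V = 6 vertices and E = 9 edges
Solve for F:
F = 2 + E - V = 2 + 9 - 6 = 5
5 faces


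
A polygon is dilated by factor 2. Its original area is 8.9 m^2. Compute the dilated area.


Linear scale factor k = 2
Original area = 8.9 m^2
Rule: under a linear scaling by k, areas scale by k^2.
k^2 = 2^2 = 4
New area = 8.9 * 4
New area = 35.6
35.6 m^2


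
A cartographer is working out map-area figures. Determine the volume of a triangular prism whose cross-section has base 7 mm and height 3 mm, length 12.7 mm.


Shape: triangular prism
Triangle base = 7 mm, triangle height = 3 mm, prism length L = 12.7 mm
Formula: V = (1/2 * b * h_tri) * L
Cross-section area = 0.5 * 7 * 3 = 10.5
V = 10.5 * 12.7
V = 133.35
133.35 mm^3


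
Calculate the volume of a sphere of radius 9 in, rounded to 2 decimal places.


Shape: sphere
Radius r = 9 in
Formula: V = (4/3) * pi * r^3
r^3 = 729
(4/3) * 729 = 972
V = 972 * pi
V = 3053.63
3053.63 in^3


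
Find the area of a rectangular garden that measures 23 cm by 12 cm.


Shape: rectangle
Length l = 23 cm, Width w = 12 cm
Formula: A = l * w
A = 23 * 12
A = 276
276 cm^2


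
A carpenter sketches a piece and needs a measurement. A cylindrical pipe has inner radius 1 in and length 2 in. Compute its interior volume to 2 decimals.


Shape: cylinder
Radius r = 1 in, Height h = 2 in
Formula: V = pi * r^2 * h
r^2 = 1
V = pi * 1 * 2
V = 2 * pi
V = 6.28
6.28 in^3


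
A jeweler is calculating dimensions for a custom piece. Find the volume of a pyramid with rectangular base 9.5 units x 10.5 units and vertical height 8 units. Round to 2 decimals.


Shape: rectangular pyramid
Base: 9.5 units x 10.5 units, Height h = 8 units
Formula: V = (1/3) * base_area * h
base_area = 9.5 * 10.5 = 99.75
base_area * h = 99.75 * 8 = 798
V = 798 / 3
V = 266
266 units^3


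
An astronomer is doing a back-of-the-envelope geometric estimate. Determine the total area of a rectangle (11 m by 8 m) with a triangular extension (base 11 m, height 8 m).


Composite shape: rectangle + triangle
Rectangle area = 11 * 8 = 88
Triangle area = 0.5 * 11 * 8 = 44
Total = 88 + 44
Total = 132
132 m^2


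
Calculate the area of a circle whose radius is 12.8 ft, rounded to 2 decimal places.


Shape: circle
Radius r = 12.8 ft
Formula: A = pi * r^2
r^2 = 12.8^2 = 163.84
A = pi * 163.84
A = 514.72
514.72 ft^2


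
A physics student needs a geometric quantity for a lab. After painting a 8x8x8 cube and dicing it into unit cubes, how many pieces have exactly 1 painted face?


Large cube: 8 x 8 x 8, cut into unit cubes.
n = 8, so n - 2 = 6
Cubes with 1 painted face lie in the interior of each face.
A cube has 6 faces; each contributes (n - 2)^2 = 36 such cubes.
Count = 6 * 36 = 216
216 unit cubes


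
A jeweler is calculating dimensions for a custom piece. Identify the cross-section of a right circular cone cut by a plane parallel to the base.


Solid: right circular cone
Cutting plane: parallel to the base
Visualize the intersection of the plane with the solid's surface.
The boundary of the cut region is a circle.
circle


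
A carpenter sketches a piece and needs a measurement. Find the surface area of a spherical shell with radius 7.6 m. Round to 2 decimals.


Shape: sphere
Radius r = 7.6 m
Formula: SA = 4 * pi * r^2
r^2 = 57.76
SA = 4 * pi * 57.76
SA = 231.04 * pi
SA = 725.83
725.83 m^2


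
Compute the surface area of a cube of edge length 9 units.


Shape: cube
Side s = 9 units
A cube has 6 square faces.
Formula: SA = 6 * s^2
s^2 = 81
SA = 6 * 81
SA = 486
486 units^2


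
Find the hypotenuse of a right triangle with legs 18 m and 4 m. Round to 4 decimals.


Shape: right triangle
Legs a = 18 m, b = 4 m
Formula: c = sqrt(a^2 + b^2)
a^2 = 324, b^2 = 16
a^2 + b^2 = 340
c = sqrt(340)
c = 18.4391
18.4391 m


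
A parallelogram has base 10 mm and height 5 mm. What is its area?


Shape: parallelogram
Base b = 10 mm, Height h = 5 mm
Formula: A = b * h
A = 10 * 5
A = 50
50 mm^2


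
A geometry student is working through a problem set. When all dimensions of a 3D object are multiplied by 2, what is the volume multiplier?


Linear scale factor k = 2
Rule: under a linear scaling by k, volumes scale by k^3.
k^3 = 2 * 2 * 2
k^3 = 4 * 2
k^3 = 8
Volume scales by a factor of 8.
8 (dimensionless)


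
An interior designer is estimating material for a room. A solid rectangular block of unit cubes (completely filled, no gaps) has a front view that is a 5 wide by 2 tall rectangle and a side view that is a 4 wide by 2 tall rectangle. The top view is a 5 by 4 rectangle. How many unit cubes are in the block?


Orthographic views of a solid rectangular block:
Front view 5 x 2 -> length = 5, height = 2
Side view 4 x 2 -> width = 4, height = 2 (consistent)
Top view 5 x 4 -> confirms length = 5, width = 4
The block is 5 x 4 x 2.
Total unit cubes = 5 * 4 * 2 = 40
40 unit cubes


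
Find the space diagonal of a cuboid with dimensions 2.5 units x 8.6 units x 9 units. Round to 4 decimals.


Shape: rectangular box (space diagonal)
l = 2.5 units, w = 8.6 units, h = 9 units
Visualize: the diagonal of the base, then a right triangle with that diagonal and the height.
Formula: d = sqrt(l^2 + w^2 + h^2)
l^2 + w^2 + h^2 = 6.25 + 73.96 + 81 = 161.21
d = sqrt(161.21)
d = 12.6969
12.6969 units


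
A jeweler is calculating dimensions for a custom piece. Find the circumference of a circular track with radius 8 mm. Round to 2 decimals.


Shape: circle
Radius r = 8 mm
Formula: C = 2 * pi * r
C = 2 * pi * 8
C = 16 * pi
C = 50.27
50.27 mm


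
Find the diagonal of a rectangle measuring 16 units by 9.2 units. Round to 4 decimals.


Shape: rectangle (diagonal via Pythagoras)
Sides: 16 units and 9.2 units
Formula: d = sqrt(l^2 + w^2)
l^2 = 256, w^2 = 84.64
l^2 + w^2 = 340.64
d = sqrt(340.64)
d = 18.4564
18.4564 units


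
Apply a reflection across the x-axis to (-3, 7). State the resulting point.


Transformation: reflection
Original point: (-3, 7)
Rule for reflection over the x-axis: (x, y) -> (x, -y)
Apply: (-3, 7) -> (-3, -7)
(-3, -7)


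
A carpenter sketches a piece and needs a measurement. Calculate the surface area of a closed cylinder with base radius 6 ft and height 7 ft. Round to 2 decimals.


Shape: closed cylinder
Radius r = 6 ft, Height h = 7 ft
Formula: SA = 2*pi*r^2 + 2*pi*r*h = 2*pi*r*(r + h)
r + h = 13
2 * r * (r + h) = 2 * 6 * 13 = 156
SA = 156 * pi
SA = 490.09
490.09 ft^2


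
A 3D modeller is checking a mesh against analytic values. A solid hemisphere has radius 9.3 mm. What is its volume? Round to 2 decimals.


Shape: hemisphere (half of a sphere)
Radius r = 9.3 mm
Formula: V = (1/2) * (4/3) * pi * r^3 = (2/3) * pi * r^3
r^3 = 804.357
(2/3) * 804.357 = 536.238
V = 536.238 * pi
V = 1684.64
1684.64 mm^3


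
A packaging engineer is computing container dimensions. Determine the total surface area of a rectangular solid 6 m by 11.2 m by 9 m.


Shape: rectangular prism
l = 6 m, w = 11.2 m, h = 9 m
Formula: SA = 2(lw + lh + wh)
lw = 67.2, lh = 54, wh = 100.8
lw + lh + wh = 222
SA = 2 * 222
SA = 444
444 m^2


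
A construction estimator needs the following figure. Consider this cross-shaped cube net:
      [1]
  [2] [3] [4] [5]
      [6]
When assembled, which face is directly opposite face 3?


Net: cross layout. Take square 3 as the base (bottom).
Fold the four squares in the horizontal row up around 3: 2 -> left, 4 -> right, 5 wraps to the top.
Fold 1 and 6 up from 3: 1 -> back, 6 -> front.
Opposite pairs are therefore: (1, 6), (2, 4), (3, 5).
Face 3 is opposite face 5.
face 5


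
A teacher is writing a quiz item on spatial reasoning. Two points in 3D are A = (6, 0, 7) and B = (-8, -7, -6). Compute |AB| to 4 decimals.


3D distance between two points
P1 = (6, 0, 7), P2 = (-8, -7, -6)
Formula: d = sqrt((x2-x1)^2 + (y2-y1)^2 + (z2-z1)^2)
dx = -8 - 6 = -14
dy = -7 - 0 = -7
dz = -6 - 7 = -13
dx^2 + dy^2 + dz^2 = 196 + 49 + 169 = 414
d = sqrt(414)
d = 20.347
20.347 units


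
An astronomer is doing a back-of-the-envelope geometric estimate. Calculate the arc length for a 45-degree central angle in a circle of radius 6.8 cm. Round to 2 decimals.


Shape: circular arc
Radius r = 6.8 cm, Angle = 45 degrees
Formula: L = (angle/360) * 2 * pi * r
2 * pi * r = 13.6 * pi
L = (45/360) * 13.6 * pi
L = 1.7 * pi
L = 5.34
5.34 cm


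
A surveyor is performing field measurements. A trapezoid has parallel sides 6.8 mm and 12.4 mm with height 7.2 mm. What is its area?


Shape: trapezoid
Parallel sides a = 6.8 mm, b = 12.4 mm; Height h = 7.2 mm
Formula: A = (a + b) * h / 2
a + b = 6.8 + 12.4 = 19.2
A = 19.2 * 7.2 / 2
A = 138.24 / 2
A = 69.12
69.12 mm^2


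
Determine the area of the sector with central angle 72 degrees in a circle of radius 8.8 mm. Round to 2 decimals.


Shape: circular sector
Radius r = 8.8 mm, Angle = 72 degrees
Formula: A = (angle/360) * pi * r^2
r^2 = 77.44
Fraction of circle = 72/360
A = (72/360) * pi * 77.44
A = 15.488 * pi
A = 48.66
48.66 mm^2


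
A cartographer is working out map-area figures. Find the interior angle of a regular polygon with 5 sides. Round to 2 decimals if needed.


Shape: regular pentagon (5 sides)
Formula: interior angle = (n - 2) * 180 / n
(n - 2) = 3
(n - 2) * 180 = 540
angle = 540 / 5
angle = 108
108 degrees


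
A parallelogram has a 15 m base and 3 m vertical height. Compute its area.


Shape: parallelogram
Base b = 15 m, Height h = 3 m
Formula: A = b * h
A = 15 * 3
A = 45
45 m^2


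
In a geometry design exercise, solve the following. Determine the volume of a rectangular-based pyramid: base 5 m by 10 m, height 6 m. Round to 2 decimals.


Shape: rectangular pyramid
Base: 5 m x 10 m, Height h = 6 m
Formula: V = (1/3) * base_area * h
base_area = 5 * 10 = 50
base_area * h = 50 * 6 = 300
V = 300 / 3
V = 100
100 m^3


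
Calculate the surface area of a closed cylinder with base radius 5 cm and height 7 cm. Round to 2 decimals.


Shape: closed cylinder
Radius r = 5 cm, Height h = 7 cm
Formula: SA = 2*pi*r^2 + 2*pi*r*h = 2*pi*r*(r + h)
r + h = 12
2 * r * (r + h) = 2 * 5 * 12 = 120
SA = 120 * pi
SA = 376.99
376.99 cm^2


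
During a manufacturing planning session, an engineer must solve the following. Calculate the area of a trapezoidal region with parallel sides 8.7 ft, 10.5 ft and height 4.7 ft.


Shape: trapezoid
Parallel sides a = 8.7 ft, b = 10.5 ft; Height h = 4.7 ft
Formula: A = (a + b) * h / 2
a + b = 8.7 + 10.5 = 19.2
A = 19.2 * 4.7 / 2
A = 90.24 / 2
A = 45.12
45.12 ft^2


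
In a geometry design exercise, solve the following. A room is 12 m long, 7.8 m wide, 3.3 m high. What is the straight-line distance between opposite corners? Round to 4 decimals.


Shape: rectangular box (space diagonal)
l = 12 m, w = 7.8 m, h = 3.3 m
Visualize: the diagonal of the base, then a right triangle with that diagonal and the height.
Formula: d = sqrt(l^2 + w^2 + h^2)
l^2 + w^2 + h^2 = 144 + 60.84 + 10.89 = 215.73
d = sqrt(215.73)
d = 14.6877
14.6877 m


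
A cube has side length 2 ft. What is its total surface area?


Shape: cube
Side s = 2 ft
A cube has 6 square faces.
Formula: SA = 6 * s^2
s^2 = 4
SA = 6 * 4
SA = 24
24 ft^2


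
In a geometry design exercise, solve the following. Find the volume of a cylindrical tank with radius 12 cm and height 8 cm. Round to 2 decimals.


Shape: cylinder
Radius r = 12 cm, Height h = 8 cm
Formula: V = pi * r^2 * h
r^2 = 144
V = pi * 144 * 8
V = 1152 * pi
V = 3619.11
3619.11 cm^3


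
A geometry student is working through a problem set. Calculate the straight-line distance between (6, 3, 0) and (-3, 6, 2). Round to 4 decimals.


3D distance between two points
P1 = (6, 3, 0), P2 = (-3, 6, 2)
Formula: d = sqrt((x2-x1)^2 + (y2-y1)^2 + (z2-z1)^2)
dx = -3 - 6 = -9
dy = 6 - 3 = 3
dz = 2 - 0 = 2
dx^2 + dy^2 + dz^2 = 81 + 9 + 4 = 94
d = sqrt(94)
d = 9.6954
9.6954 units


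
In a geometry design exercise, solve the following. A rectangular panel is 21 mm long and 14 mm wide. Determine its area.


Shape: rectangle
Length l = 21 mm, Width w = 14 mm
Formula: A = l * w
A = 21 * 14
A = 294
294 mm^2


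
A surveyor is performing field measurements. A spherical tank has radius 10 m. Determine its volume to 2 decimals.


Shape: sphere
Radius r = 10 m
Formula: V = (4/3) * pi * r^3
r^3 = 1000
(4/3) * 1000 = 1333.333333
V = 1333.333333 * pi
V = 4188.79
4188.79 m^3


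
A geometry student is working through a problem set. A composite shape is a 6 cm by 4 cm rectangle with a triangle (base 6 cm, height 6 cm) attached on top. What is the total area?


Composite shape: rectangle + triangle
Rectangle area = 6 * 4 = 24
Triangle area = 0.5 * 6 * 6 = 18
Total = 24 + 18
Total = 42
42 cm^2


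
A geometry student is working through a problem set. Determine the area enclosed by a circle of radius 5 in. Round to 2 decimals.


Shape: circle
Radius r = 5 in
Formula: A = pi * r^2
r^2 = 5^2 = 25
A = pi * 25
A = 78.54
78.54 in^2


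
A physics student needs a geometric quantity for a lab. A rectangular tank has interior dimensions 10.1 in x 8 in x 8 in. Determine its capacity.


Shape: rectangular prism
l = 10.1 in, w = 8 in, h = 8 in
Formula: V = l * w * h
V = 10.1 * 8 * 8
V = 80.8 * 8
V = 646.4
646.4 in^3


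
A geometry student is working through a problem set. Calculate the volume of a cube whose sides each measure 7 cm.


Shape: cube
Side s = 7 cm
Formula: V = s^3
V = 7 * 7 * 7
V = 49 * 7
V = 343
343 cm^3


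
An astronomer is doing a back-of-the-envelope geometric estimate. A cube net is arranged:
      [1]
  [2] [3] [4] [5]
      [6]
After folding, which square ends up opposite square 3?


Net: cross layout. Take square 3 as the base (bottom).
Fold the four squares in the horizontal row up around 3: 2 -> left, 4 -> right, 5 wraps to the top.
Fold 1 and 6 up from 3: 1 -> back, 6 -> front.
Opposite pairs are therefore: (1, 6), (2, 4), (3, 5).
Face 3 is opposite face 5.
face 5


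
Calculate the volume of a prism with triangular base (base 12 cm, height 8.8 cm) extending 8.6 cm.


Shape: triangular prism
Triangle base = 12 cm, triangle height = 8.8 cm, prism length L = 8.6 cm
Formula: V = (1/2 * b * h_tri) * L
Cross-section area = 0.5 * 12 * 8.8 = 52.8
V = 52.8 * 8.6
V = 454.08
454.08 cm^3


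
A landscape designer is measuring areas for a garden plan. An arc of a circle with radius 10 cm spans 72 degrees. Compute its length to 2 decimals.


Shape: circular arc
Radius r = 10 cm, Angle = 72 degrees
Formula: L = (angle/360) * 2 * pi * r
2 * pi * r = 20 * pi
L = (72/360) * 20 * pi
L = 4 * pi
L = 12.57
12.57 cm


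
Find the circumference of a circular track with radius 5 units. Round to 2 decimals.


Shape: circle
Radius r = 5 units
Formula: C = 2 * pi * r
C = 2 * pi * 5
C = 10 * pi
C = 31.42
31.42 units


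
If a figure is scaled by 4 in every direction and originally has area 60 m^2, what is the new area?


Linear scale factor k = 4
Original area = 60 m^2
Rule: under a linear scaling by k, areas scale by k^2.
k^2 = 4^2 = 16
New area = 60 * 16
New area = 960
960 m^2


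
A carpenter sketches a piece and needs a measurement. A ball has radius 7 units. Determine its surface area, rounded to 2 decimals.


Shape: sphere
Radius r = 7 units
Formula: SA = 4 * pi * r^2
r^2 = 49
SA = 4 * pi * 49
SA = 196 * pi
SA = 615.75
615.75 units^2


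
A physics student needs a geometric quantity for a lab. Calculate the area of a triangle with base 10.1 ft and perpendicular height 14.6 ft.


Shape: triangle
Base b = 10.1 ft, Height h = 14.6 ft
Formula: A = (1/2) * b * h
A = 0.5 * 10.1 * 14.6
A = 0.5 * 147.46
A = 73.73
73.73 ft^2


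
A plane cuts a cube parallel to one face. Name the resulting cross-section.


Solid: cube
Cutting plane: parallel to one face
Visualize the intersection of the plane with the solid's surface.
The boundary of the cut region is a square.
square


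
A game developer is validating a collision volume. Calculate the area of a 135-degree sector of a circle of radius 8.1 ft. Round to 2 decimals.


Shape: circular sector
Radius r = 8.1 ft, Angle = 135 degrees
Formula: A = (angle/360) * pi * r^2
r^2 = 65.61
Fraction of circle = 135/360
A = (135/360) * pi * 65.61
A = 24.60375 * pi
A = 77.29
77.29 ft^2


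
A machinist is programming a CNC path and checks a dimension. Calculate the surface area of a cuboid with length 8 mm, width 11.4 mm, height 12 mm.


Shape: rectangular prism
l = 8 mm, w = 11.4 mm, h = 12 mm
Formula: SA = 2(lw + lh + wh)
lw = 91.2, lh = 96, wh = 136.8
lw + lh + wh = 324
SA = 2 * 324
SA = 648
648 mm^2


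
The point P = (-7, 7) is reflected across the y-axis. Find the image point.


Transformation: reflection
Original point: (-7, 7)
Rule for reflection over the y-axis: (x, y) -> (-x, y)
Apply: (-7, 7) -> (7, 7)
(7, 7)


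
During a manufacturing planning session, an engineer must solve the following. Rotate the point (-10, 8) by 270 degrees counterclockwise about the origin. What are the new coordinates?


Transformation: rotation about the origin
Original point: (-10, 8)
Rule for 270 deg counterclockwise: (x, y) -> (y, -x)
Apply: (-10, 8) -> (8, 10)
(8, 10)


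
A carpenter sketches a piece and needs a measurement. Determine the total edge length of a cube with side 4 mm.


Shape: cube
Side s = 4 mm
A cube has 12 edges, all equal.
Formula: total edge length = 12 * s
Total = 12 * 4
Total = 48
48 mm


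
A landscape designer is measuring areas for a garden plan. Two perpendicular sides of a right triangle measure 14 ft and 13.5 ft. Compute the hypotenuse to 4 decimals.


Shape: right triangle
Legs a = 14 ft, b = 13.5 ft
Formula: c = sqrt(a^2 + b^2)
a^2 = 196, b^2 = 182.25
a^2 + b^2 = 378.25
c = sqrt(378.25)
c = 19.4487
19.4487 ft


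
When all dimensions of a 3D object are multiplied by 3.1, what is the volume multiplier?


Linear scale factor k = 3.1
Rule: under a linear scaling by k, volumes scale by k^3.
k^3 = 3.1 * 3.1 * 3.1
k^3 = 9.61 * 3.1
k^3 = 29.791
Volume scales by a factor of 29.791.
29.791 (dimensionless)


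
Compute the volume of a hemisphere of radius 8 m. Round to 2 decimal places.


Shape: hemisphere (half of a sphere)
Radius r = 8 m
Formula: V = (1/2) * (4/3) * pi * r^3 = (2/3) * pi * r^3
r^3 = 512
(2/3) * 512 = 341.333333
V = 341.333333 * pi
V = 1072.33
1072.33 m^3


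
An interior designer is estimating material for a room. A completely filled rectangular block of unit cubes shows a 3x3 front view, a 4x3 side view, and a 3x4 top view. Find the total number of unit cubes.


Orthographic views of a solid rectangular block:
Front view 3 x 3 -> length = 3, height = 3
Side view 4 x 3 -> width = 4, height = 3 (consistent)
Top view 3 x 4 -> confirms length = 3, width = 4
The block is 3 x 4 x 3.
Total unit cubes = 3 * 4 * 3 = 36
36 unit cubes


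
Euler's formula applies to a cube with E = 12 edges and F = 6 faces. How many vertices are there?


Polyhedron: cube
Euler's formula for convex polyhedra: V - E + F = 2
Given: E = 12 edges and F = 6 faces
Solve for V:
V = 2 + E - F = 2 + 12 - 6 = 8
8 vertices


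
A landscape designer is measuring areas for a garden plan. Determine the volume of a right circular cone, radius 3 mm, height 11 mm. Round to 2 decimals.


Shape: cone
Radius r = 3 mm, Height h = 11 mm
Formula: V = (1/3) * pi * r^2 * h
r^2 = 9
pi * r^2 * h = pi * 9 * 11 = 99 * pi
V = 99 * pi / 3
V = 103.67
103.67 mm^3


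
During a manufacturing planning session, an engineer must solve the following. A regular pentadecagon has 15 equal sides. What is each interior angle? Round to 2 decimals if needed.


Shape: regular pentadecagon (15 sides)
Formula: interior angle = (n - 2) * 180 / n
(n - 2) = 13
(n - 2) * 180 = 2340
angle = 2340 / 15
angle = 156
156 degrees


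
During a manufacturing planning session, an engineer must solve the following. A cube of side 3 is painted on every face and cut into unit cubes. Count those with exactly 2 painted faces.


Large cube: 3 x 3 x 3, cut into unit cubes.
n = 3, so n - 2 = 1
Cubes with 2 painted faces lie along the edges, excluding corners.
A cube has 12 edges; each contributes (n - 2) = 1 such cubes.
Count = 12 * 1 = 12
12 unit cubes


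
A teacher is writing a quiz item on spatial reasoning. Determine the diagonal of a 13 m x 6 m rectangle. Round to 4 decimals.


Shape: rectangle (diagonal via Pythagoras)
Sides: 13 m and 6 m
Formula: d = sqrt(l^2 + w^2)
l^2 = 169, w^2 = 36
l^2 + w^2 = 205
d = sqrt(205)
d = 14.3178
14.3178 m


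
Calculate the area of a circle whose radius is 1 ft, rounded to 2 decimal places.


Shape: circle
Radius r = 1 ft
Formula: A = pi * r^2
r^2 = 1^2 = 1
A = pi * 1
A = 3.14
3.14 ft^2


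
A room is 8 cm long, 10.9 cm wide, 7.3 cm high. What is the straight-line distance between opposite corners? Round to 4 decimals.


Shape: rectangular box (space diagonal)
l = 8 cm, w = 10.9 cm, h = 7.3 cm
Visualize: the diagonal of the base, then a right triangle with that diagonal and the height.
Formula: d = sqrt(l^2 + w^2 + h^2)
l^2 + w^2 + h^2 = 64 + 118.81 + 53.29 = 236.1
d = sqrt(236.1)
d = 15.3655
15.3655 cm


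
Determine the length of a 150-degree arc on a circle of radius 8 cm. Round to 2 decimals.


Shape: circular arc
Radius r = 8 cm, Angle = 150 degrees
Formula: L = (angle/360) * 2 * pi * r
2 * pi * r = 16 * pi
L = (150/360) * 16 * pi
L = 6.666667 * pi
L = 20.94
20.94 cm


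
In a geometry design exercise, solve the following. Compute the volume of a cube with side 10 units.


Shape: cube
Side s = 10 units
Formula: V = s^3
V = 10 * 10 * 10
V = 100 * 10
V = 1000
1000 units^3


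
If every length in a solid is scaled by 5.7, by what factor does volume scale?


Linear scale factor k = 5.7
Rule: under a linear scaling by k, volumes scale by k^3.
k^3 = 5.7 * 5.7 * 5.7
k^3 = 32.49 * 5.7
k^3 = 185.193
Volume scales by a factor of 185.193.
185.193 (dimensionless)
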